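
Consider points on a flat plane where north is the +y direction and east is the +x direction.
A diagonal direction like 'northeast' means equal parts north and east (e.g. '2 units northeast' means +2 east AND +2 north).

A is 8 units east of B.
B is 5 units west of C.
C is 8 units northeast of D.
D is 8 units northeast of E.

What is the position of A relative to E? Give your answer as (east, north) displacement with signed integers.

Place E at the origin (east=0, north=0).
  D is 8 units northeast of E: delta (east=+8, north=+8); D at (east=8, north=8).
  C is 8 units northeast of D: delta (east=+8, north=+8); C at (east=16, north=16).
  B is 5 units west of C: delta (east=-5, north=+0); B at (east=11, north=16).
  A is 8 units east of B: delta (east=+8, north=+0); A at (east=19, north=16).
Therefore A relative to E: (east=19, north=16).

Answer: A is at (east=19, north=16) relative to E.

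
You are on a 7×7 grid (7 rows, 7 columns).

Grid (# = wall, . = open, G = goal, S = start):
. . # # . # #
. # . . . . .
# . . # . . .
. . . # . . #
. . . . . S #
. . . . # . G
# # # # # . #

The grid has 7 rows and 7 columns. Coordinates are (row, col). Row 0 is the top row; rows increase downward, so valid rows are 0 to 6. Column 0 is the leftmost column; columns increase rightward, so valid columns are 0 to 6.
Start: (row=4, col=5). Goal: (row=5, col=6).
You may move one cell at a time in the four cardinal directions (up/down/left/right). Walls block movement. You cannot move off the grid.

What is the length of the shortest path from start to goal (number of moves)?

Answer: Shortest path length: 2

Derivation:
BFS from (row=4, col=5) until reaching (row=5, col=6):
  Distance 0: (row=4, col=5)
  Distance 1: (row=3, col=5), (row=4, col=4), (row=5, col=5)
  Distance 2: (row=2, col=5), (row=3, col=4), (row=4, col=3), (row=5, col=6), (row=6, col=5)  <- goal reached here
One shortest path (2 moves): (row=4, col=5) -> (row=5, col=5) -> (row=5, col=6)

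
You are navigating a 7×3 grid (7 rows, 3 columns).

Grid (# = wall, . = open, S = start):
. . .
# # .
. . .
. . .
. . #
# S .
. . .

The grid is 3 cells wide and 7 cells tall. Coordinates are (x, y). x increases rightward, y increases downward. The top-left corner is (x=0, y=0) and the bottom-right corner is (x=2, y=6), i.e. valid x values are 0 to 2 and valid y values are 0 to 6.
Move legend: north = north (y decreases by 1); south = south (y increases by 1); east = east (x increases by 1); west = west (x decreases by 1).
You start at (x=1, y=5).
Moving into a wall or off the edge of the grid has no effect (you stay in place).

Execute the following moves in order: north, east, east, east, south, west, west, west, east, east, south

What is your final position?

Start: (x=1, y=5)
  north (north): (x=1, y=5) -> (x=1, y=4)
  [×3]east (east): blocked, stay at (x=1, y=4)
  south (south): (x=1, y=4) -> (x=1, y=5)
  [×3]west (west): blocked, stay at (x=1, y=5)
  east (east): (x=1, y=5) -> (x=2, y=5)
  east (east): blocked, stay at (x=2, y=5)
  south (south): (x=2, y=5) -> (x=2, y=6)
Final: (x=2, y=6)

Answer: Final position: (x=2, y=6)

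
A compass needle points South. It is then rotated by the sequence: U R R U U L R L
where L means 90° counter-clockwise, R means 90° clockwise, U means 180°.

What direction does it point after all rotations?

Start: South
  U (U-turn (180°)) -> North
  R (right (90° clockwise)) -> East
  R (right (90° clockwise)) -> South
  U (U-turn (180°)) -> North
  U (U-turn (180°)) -> South
  L (left (90° counter-clockwise)) -> East
  R (right (90° clockwise)) -> South
  L (left (90° counter-clockwise)) -> East
Final: East

Answer: Final heading: East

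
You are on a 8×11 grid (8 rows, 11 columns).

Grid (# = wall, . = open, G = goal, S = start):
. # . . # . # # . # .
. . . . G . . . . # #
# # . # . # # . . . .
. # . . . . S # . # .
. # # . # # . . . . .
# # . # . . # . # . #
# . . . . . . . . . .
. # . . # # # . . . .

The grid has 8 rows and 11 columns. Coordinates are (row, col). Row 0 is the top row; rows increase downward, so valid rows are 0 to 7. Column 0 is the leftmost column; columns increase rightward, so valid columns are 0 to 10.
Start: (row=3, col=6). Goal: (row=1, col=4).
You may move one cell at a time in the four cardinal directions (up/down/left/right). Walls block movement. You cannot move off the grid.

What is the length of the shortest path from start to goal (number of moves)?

Answer: Shortest path length: 4

Derivation:
BFS from (row=3, col=6) until reaching (row=1, col=4):
  Distance 0: (row=3, col=6)
  Distance 1: (row=3, col=5), (row=4, col=6)
  Distance 2: (row=3, col=4), (row=4, col=7)
  Distance 3: (row=2, col=4), (row=3, col=3), (row=4, col=8), (row=5, col=7)
  Distance 4: (row=1, col=4), (row=3, col=2), (row=3, col=8), (row=4, col=3), (row=4, col=9), (row=6, col=7)  <- goal reached here
One shortest path (4 moves): (row=3, col=6) -> (row=3, col=5) -> (row=3, col=4) -> (row=2, col=4) -> (row=1, col=4)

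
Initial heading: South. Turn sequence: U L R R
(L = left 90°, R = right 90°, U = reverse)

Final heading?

Answer: Final heading: East

Derivation:
Start: South
  U (U-turn (180°)) -> North
  L (left (90° counter-clockwise)) -> West
  R (right (90° clockwise)) -> North
  R (right (90° clockwise)) -> East
Final: East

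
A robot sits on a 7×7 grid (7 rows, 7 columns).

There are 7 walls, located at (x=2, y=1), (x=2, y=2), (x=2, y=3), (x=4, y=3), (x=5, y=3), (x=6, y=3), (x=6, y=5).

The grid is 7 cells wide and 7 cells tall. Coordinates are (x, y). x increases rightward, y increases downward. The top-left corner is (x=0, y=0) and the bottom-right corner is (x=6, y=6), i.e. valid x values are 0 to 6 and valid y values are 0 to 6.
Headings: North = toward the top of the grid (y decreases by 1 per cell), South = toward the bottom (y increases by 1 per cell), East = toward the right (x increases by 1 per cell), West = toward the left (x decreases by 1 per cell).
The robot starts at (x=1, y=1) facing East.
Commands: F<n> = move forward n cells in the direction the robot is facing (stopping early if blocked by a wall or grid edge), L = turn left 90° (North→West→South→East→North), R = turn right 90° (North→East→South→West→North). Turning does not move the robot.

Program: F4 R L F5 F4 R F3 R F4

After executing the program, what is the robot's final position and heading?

Start: (x=1, y=1), facing East
  F4: move forward 0/4 (blocked), now at (x=1, y=1)
  R: turn right, now facing South
  L: turn left, now facing East
  F5: move forward 0/5 (blocked), now at (x=1, y=1)
  F4: move forward 0/4 (blocked), now at (x=1, y=1)
  R: turn right, now facing South
  F3: move forward 3, now at (x=1, y=4)
  R: turn right, now facing West
  F4: move forward 1/4 (blocked), now at (x=0, y=4)
Final: (x=0, y=4), facing West

Answer: Final position: (x=0, y=4), facing West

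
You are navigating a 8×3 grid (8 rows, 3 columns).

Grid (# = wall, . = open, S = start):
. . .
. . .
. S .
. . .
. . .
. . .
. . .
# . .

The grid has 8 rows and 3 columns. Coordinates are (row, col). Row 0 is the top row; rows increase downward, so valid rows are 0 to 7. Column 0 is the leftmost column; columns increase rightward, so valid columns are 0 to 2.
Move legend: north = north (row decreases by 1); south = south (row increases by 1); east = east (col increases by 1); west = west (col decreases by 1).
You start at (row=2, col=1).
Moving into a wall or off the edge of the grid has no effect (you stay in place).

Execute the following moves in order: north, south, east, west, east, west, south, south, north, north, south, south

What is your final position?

Start: (row=2, col=1)
  north (north): (row=2, col=1) -> (row=1, col=1)
  south (south): (row=1, col=1) -> (row=2, col=1)
  east (east): (row=2, col=1) -> (row=2, col=2)
  west (west): (row=2, col=2) -> (row=2, col=1)
  east (east): (row=2, col=1) -> (row=2, col=2)
  west (west): (row=2, col=2) -> (row=2, col=1)
  south (south): (row=2, col=1) -> (row=3, col=1)
  south (south): (row=3, col=1) -> (row=4, col=1)
  north (north): (row=4, col=1) -> (row=3, col=1)
  north (north): (row=3, col=1) -> (row=2, col=1)
  south (south): (row=2, col=1) -> (row=3, col=1)
  south (south): (row=3, col=1) -> (row=4, col=1)
Final: (row=4, col=1)

Answer: Final position: (row=4, col=1)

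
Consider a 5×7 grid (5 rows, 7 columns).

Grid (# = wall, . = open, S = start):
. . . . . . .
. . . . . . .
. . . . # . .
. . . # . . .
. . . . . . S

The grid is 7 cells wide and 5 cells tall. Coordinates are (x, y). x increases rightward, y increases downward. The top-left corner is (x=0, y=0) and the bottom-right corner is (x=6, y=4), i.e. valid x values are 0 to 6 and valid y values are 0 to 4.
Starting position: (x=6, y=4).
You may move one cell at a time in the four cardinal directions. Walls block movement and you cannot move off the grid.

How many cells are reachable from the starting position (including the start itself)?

BFS flood-fill from (x=6, y=4):
  Distance 0: (x=6, y=4)
  Distance 1: (x=6, y=3), (x=5, y=4)
  Distance 2: (x=6, y=2), (x=5, y=3), (x=4, y=4)
  Distance 3: (x=6, y=1), (x=5, y=2), (x=4, y=3), (x=3, y=4)
  Distance 4: (x=6, y=0), (x=5, y=1), (x=2, y=4)
  Distance 5: (x=5, y=0), (x=4, y=1), (x=2, y=3), (x=1, y=4)
  Distance 6: (x=4, y=0), (x=3, y=1), (x=2, y=2), (x=1, y=3), (x=0, y=4)
  Distance 7: (x=3, y=0), (x=2, y=1), (x=1, y=2), (x=3, y=2), (x=0, y=3)
  Distance 8: (x=2, y=0), (x=1, y=1), (x=0, y=2)
  Distance 9: (x=1, y=0), (x=0, y=1)
  Distance 10: (x=0, y=0)
Total reachable: 33 (grid has 33 open cells total)

Answer: Reachable cells: 33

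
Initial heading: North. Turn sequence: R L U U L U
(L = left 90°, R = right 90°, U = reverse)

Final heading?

Start: North
  R (right (90° clockwise)) -> East
  L (left (90° counter-clockwise)) -> North
  U (U-turn (180°)) -> South
  U (U-turn (180°)) -> North
  L (left (90° counter-clockwise)) -> West
  U (U-turn (180°)) -> East
Final: East

Answer: Final heading: East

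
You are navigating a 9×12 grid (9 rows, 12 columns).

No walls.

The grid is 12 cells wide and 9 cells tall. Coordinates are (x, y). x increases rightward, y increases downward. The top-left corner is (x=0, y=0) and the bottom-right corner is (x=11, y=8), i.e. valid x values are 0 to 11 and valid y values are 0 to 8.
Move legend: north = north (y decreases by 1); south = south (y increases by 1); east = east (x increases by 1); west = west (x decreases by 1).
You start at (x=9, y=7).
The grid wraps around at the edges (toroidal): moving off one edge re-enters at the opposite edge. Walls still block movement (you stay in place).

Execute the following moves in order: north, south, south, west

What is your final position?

Start: (x=9, y=7)
  north (north): (x=9, y=7) -> (x=9, y=6)
  south (south): (x=9, y=6) -> (x=9, y=7)
  south (south): (x=9, y=7) -> (x=9, y=8)
  west (west): (x=9, y=8) -> (x=8, y=8)
Final: (x=8, y=8)

Answer: Final position: (x=8, y=8)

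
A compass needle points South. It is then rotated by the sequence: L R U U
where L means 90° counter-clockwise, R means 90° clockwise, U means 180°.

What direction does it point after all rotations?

Start: South
  L (left (90° counter-clockwise)) -> East
  R (right (90° clockwise)) -> South
  U (U-turn (180°)) -> North
  U (U-turn (180°)) -> South
Final: South

Answer: Final heading: South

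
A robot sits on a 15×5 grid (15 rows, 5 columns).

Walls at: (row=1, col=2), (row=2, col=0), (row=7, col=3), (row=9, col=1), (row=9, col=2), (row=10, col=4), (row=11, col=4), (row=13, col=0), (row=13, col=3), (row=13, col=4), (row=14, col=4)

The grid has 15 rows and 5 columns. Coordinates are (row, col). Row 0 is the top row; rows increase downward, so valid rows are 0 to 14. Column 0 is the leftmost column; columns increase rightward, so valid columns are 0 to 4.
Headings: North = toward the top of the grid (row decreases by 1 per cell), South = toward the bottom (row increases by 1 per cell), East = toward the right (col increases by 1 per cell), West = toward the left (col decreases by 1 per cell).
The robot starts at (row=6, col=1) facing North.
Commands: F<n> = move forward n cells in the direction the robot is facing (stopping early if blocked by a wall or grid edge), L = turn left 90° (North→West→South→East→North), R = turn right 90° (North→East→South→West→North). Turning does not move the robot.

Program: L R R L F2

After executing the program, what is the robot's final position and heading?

Start: (row=6, col=1), facing North
  L: turn left, now facing West
  R: turn right, now facing North
  R: turn right, now facing East
  L: turn left, now facing North
  F2: move forward 2, now at (row=4, col=1)
Final: (row=4, col=1), facing North

Answer: Final position: (row=4, col=1), facing North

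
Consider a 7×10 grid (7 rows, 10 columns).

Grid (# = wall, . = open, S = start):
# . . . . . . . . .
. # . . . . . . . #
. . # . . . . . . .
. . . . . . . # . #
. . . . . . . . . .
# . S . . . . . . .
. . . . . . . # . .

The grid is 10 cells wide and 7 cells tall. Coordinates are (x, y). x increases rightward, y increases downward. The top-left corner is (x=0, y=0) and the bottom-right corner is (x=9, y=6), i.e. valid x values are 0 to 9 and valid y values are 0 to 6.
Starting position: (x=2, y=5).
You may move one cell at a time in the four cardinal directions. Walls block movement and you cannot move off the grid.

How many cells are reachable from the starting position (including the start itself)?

Answer: Reachable cells: 62

Derivation:
BFS flood-fill from (x=2, y=5):
  Distance 0: (x=2, y=5)
  Distance 1: (x=2, y=4), (x=1, y=5), (x=3, y=5), (x=2, y=6)
  Distance 2: (x=2, y=3), (x=1, y=4), (x=3, y=4), (x=4, y=5), (x=1, y=6), (x=3, y=6)
  Distance 3: (x=1, y=3), (x=3, y=3), (x=0, y=4), (x=4, y=4), (x=5, y=5), (x=0, y=6), (x=4, y=6)
  Distance 4: (x=1, y=2), (x=3, y=2), (x=0, y=3), (x=4, y=3), (x=5, y=4), (x=6, y=5), (x=5, y=6)
  Distance 5: (x=3, y=1), (x=0, y=2), (x=4, y=2), (x=5, y=3), (x=6, y=4), (x=7, y=5), (x=6, y=6)
  Distance 6: (x=3, y=0), (x=0, y=1), (x=2, y=1), (x=4, y=1), (x=5, y=2), (x=6, y=3), (x=7, y=4), (x=8, y=5)
  Distance 7: (x=2, y=0), (x=4, y=0), (x=5, y=1), (x=6, y=2), (x=8, y=4), (x=9, y=5), (x=8, y=6)
  Distance 8: (x=1, y=0), (x=5, y=0), (x=6, y=1), (x=7, y=2), (x=8, y=3), (x=9, y=4), (x=9, y=6)
  Distance 9: (x=6, y=0), (x=7, y=1), (x=8, y=2)
  Distance 10: (x=7, y=0), (x=8, y=1), (x=9, y=2)
  Distance 11: (x=8, y=0)
  Distance 12: (x=9, y=0)
Total reachable: 62 (grid has 62 open cells total)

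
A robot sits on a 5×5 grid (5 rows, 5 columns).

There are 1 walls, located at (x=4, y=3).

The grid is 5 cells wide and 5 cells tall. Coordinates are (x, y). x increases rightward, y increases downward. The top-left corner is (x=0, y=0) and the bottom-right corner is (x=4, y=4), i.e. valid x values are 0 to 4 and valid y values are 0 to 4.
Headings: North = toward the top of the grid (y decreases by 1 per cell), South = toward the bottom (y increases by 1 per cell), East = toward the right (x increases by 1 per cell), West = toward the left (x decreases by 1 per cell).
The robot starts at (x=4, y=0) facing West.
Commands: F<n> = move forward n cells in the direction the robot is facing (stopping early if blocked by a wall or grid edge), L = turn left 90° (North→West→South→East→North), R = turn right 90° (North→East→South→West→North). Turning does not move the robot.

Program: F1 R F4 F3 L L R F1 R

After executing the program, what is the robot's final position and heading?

Answer: Final position: (x=2, y=0), facing North

Derivation:
Start: (x=4, y=0), facing West
  F1: move forward 1, now at (x=3, y=0)
  R: turn right, now facing North
  F4: move forward 0/4 (blocked), now at (x=3, y=0)
  F3: move forward 0/3 (blocked), now at (x=3, y=0)
  L: turn left, now facing West
  L: turn left, now facing South
  R: turn right, now facing West
  F1: move forward 1, now at (x=2, y=0)
  R: turn right, now facing North
Final: (x=2, y=0), facing North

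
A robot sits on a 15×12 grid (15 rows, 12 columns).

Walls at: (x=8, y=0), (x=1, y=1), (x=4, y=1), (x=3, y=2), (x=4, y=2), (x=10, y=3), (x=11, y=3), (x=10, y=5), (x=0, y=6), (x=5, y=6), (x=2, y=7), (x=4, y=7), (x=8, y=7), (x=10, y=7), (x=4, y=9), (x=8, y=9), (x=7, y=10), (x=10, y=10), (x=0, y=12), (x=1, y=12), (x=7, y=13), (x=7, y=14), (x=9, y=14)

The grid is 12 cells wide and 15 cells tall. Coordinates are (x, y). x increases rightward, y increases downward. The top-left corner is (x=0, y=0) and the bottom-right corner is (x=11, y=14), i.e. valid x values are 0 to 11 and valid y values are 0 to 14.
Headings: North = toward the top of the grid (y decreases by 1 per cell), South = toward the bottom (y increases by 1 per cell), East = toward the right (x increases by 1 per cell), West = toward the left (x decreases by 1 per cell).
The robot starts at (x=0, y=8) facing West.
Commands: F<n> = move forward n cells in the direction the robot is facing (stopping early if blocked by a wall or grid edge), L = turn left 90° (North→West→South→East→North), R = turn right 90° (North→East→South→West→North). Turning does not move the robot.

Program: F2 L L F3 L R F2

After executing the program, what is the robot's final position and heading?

Answer: Final position: (x=5, y=8), facing East

Derivation:
Start: (x=0, y=8), facing West
  F2: move forward 0/2 (blocked), now at (x=0, y=8)
  L: turn left, now facing South
  L: turn left, now facing East
  F3: move forward 3, now at (x=3, y=8)
  L: turn left, now facing North
  R: turn right, now facing East
  F2: move forward 2, now at (x=5, y=8)
Final: (x=5, y=8), facing East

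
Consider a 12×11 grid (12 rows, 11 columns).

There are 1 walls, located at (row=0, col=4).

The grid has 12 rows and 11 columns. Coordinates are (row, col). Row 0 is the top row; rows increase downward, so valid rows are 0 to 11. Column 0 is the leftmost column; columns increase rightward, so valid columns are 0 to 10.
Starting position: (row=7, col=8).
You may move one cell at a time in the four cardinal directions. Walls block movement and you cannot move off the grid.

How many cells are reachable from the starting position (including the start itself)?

Answer: Reachable cells: 131

Derivation:
BFS flood-fill from (row=7, col=8):
  Distance 0: (row=7, col=8)
  Distance 1: (row=6, col=8), (row=7, col=7), (row=7, col=9), (row=8, col=8)
  Distance 2: (row=5, col=8), (row=6, col=7), (row=6, col=9), (row=7, col=6), (row=7, col=10), (row=8, col=7), (row=8, col=9), (row=9, col=8)
  Distance 3: (row=4, col=8), (row=5, col=7), (row=5, col=9), (row=6, col=6), (row=6, col=10), (row=7, col=5), (row=8, col=6), (row=8, col=10), (row=9, col=7), (row=9, col=9), (row=10, col=8)
  Distance 4: (row=3, col=8), (row=4, col=7), (row=4, col=9), (row=5, col=6), (row=5, col=10), (row=6, col=5), (row=7, col=4), (row=8, col=5), (row=9, col=6), (row=9, col=10), (row=10, col=7), (row=10, col=9), (row=11, col=8)
  Distance 5: (row=2, col=8), (row=3, col=7), (row=3, col=9), (row=4, col=6), (row=4, col=10), (row=5, col=5), (row=6, col=4), (row=7, col=3), (row=8, col=4), (row=9, col=5), (row=10, col=6), (row=10, col=10), (row=11, col=7), (row=11, col=9)
  Distance 6: (row=1, col=8), (row=2, col=7), (row=2, col=9), (row=3, col=6), (row=3, col=10), (row=4, col=5), (row=5, col=4), (row=6, col=3), (row=7, col=2), (row=8, col=3), (row=9, col=4), (row=10, col=5), (row=11, col=6), (row=11, col=10)
  Distance 7: (row=0, col=8), (row=1, col=7), (row=1, col=9), (row=2, col=6), (row=2, col=10), (row=3, col=5), (row=4, col=4), (row=5, col=3), (row=6, col=2), (row=7, col=1), (row=8, col=2), (row=9, col=3), (row=10, col=4), (row=11, col=5)
  Distance 8: (row=0, col=7), (row=0, col=9), (row=1, col=6), (row=1, col=10), (row=2, col=5), (row=3, col=4), (row=4, col=3), (row=5, col=2), (row=6, col=1), (row=7, col=0), (row=8, col=1), (row=9, col=2), (row=10, col=3), (row=11, col=4)
  Distance 9: (row=0, col=6), (row=0, col=10), (row=1, col=5), (row=2, col=4), (row=3, col=3), (row=4, col=2), (row=5, col=1), (row=6, col=0), (row=8, col=0), (row=9, col=1), (row=10, col=2), (row=11, col=3)
  Distance 10: (row=0, col=5), (row=1, col=4), (row=2, col=3), (row=3, col=2), (row=4, col=1), (row=5, col=0), (row=9, col=0), (row=10, col=1), (row=11, col=2)
  Distance 11: (row=1, col=3), (row=2, col=2), (row=3, col=1), (row=4, col=0), (row=10, col=0), (row=11, col=1)
  Distance 12: (row=0, col=3), (row=1, col=2), (row=2, col=1), (row=3, col=0), (row=11, col=0)
  Distance 13: (row=0, col=2), (row=1, col=1), (row=2, col=0)
  Distance 14: (row=0, col=1), (row=1, col=0)
  Distance 15: (row=0, col=0)
Total reachable: 131 (grid has 131 open cells total)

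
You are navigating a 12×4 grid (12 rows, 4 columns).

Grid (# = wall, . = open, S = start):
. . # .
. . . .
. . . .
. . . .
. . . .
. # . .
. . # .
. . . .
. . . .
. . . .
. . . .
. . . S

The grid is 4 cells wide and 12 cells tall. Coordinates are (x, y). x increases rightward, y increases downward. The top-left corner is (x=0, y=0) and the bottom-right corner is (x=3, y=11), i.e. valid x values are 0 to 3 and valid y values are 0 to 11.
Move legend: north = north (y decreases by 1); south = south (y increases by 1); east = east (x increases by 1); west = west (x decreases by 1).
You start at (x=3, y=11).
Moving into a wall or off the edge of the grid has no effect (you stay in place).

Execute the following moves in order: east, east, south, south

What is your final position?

Start: (x=3, y=11)
  east (east): blocked, stay at (x=3, y=11)
  east (east): blocked, stay at (x=3, y=11)
  south (south): blocked, stay at (x=3, y=11)
  south (south): blocked, stay at (x=3, y=11)
Final: (x=3, y=11)

Answer: Final position: (x=3, y=11)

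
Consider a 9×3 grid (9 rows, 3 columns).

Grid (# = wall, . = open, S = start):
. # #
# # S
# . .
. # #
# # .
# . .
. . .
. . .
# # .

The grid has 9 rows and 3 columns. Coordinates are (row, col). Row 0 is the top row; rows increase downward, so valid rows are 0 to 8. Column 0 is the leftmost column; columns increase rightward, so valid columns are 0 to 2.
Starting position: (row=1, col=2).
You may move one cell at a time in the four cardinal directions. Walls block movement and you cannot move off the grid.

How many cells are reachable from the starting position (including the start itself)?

BFS flood-fill from (row=1, col=2):
  Distance 0: (row=1, col=2)
  Distance 1: (row=2, col=2)
  Distance 2: (row=2, col=1)
Total reachable: 3 (grid has 15 open cells total)

Answer: Reachable cells: 3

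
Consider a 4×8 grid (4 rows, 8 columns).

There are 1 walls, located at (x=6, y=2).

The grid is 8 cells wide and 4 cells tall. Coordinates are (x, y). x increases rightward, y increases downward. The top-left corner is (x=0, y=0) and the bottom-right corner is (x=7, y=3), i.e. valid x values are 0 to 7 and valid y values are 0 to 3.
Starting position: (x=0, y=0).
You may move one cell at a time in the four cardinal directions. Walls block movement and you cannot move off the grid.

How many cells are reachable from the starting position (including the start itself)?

BFS flood-fill from (x=0, y=0):
  Distance 0: (x=0, y=0)
  Distance 1: (x=1, y=0), (x=0, y=1)
  Distance 2: (x=2, y=0), (x=1, y=1), (x=0, y=2)
  Distance 3: (x=3, y=0), (x=2, y=1), (x=1, y=2), (x=0, y=3)
  Distance 4: (x=4, y=0), (x=3, y=1), (x=2, y=2), (x=1, y=3)
  Distance 5: (x=5, y=0), (x=4, y=1), (x=3, y=2), (x=2, y=3)
  Distance 6: (x=6, y=0), (x=5, y=1), (x=4, y=2), (x=3, y=3)
  Distance 7: (x=7, y=0), (x=6, y=1), (x=5, y=2), (x=4, y=3)
  Distance 8: (x=7, y=1), (x=5, y=3)
  Distance 9: (x=7, y=2), (x=6, y=3)
  Distance 10: (x=7, y=3)
Total reachable: 31 (grid has 31 open cells total)

Answer: Reachable cells: 31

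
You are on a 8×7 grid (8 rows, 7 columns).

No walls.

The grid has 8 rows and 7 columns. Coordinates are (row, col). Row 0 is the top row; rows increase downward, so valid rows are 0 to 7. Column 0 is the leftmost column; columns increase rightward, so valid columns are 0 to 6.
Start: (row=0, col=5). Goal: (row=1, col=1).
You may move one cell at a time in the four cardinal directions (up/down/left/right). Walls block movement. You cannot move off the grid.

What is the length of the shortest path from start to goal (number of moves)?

BFS from (row=0, col=5) until reaching (row=1, col=1):
  Distance 0: (row=0, col=5)
  Distance 1: (row=0, col=4), (row=0, col=6), (row=1, col=5)
  Distance 2: (row=0, col=3), (row=1, col=4), (row=1, col=6), (row=2, col=5)
  Distance 3: (row=0, col=2), (row=1, col=3), (row=2, col=4), (row=2, col=6), (row=3, col=5)
  Distance 4: (row=0, col=1), (row=1, col=2), (row=2, col=3), (row=3, col=4), (row=3, col=6), (row=4, col=5)
  Distance 5: (row=0, col=0), (row=1, col=1), (row=2, col=2), (row=3, col=3), (row=4, col=4), (row=4, col=6), (row=5, col=5)  <- goal reached here
One shortest path (5 moves): (row=0, col=5) -> (row=0, col=4) -> (row=0, col=3) -> (row=0, col=2) -> (row=0, col=1) -> (row=1, col=1)

Answer: Shortest path length: 5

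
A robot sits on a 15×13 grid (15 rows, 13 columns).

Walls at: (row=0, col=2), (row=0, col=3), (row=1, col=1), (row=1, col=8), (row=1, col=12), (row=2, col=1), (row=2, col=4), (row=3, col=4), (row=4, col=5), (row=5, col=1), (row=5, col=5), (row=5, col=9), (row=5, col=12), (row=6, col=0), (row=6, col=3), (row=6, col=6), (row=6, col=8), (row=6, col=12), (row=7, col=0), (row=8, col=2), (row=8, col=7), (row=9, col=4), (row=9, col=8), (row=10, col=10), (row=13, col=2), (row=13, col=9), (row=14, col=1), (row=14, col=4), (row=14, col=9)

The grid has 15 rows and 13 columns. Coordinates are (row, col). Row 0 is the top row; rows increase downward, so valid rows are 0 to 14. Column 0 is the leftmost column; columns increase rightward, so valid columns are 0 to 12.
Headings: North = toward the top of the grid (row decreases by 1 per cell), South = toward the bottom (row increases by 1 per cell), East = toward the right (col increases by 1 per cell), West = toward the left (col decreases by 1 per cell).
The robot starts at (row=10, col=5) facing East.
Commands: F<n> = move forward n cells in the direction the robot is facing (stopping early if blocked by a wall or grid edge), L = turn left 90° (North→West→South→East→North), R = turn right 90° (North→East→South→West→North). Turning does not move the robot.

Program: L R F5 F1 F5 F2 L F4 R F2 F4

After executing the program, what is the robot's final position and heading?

Answer: Final position: (row=6, col=11), facing East

Derivation:
Start: (row=10, col=5), facing East
  L: turn left, now facing North
  R: turn right, now facing East
  F5: move forward 4/5 (blocked), now at (row=10, col=9)
  F1: move forward 0/1 (blocked), now at (row=10, col=9)
  F5: move forward 0/5 (blocked), now at (row=10, col=9)
  F2: move forward 0/2 (blocked), now at (row=10, col=9)
  L: turn left, now facing North
  F4: move forward 4, now at (row=6, col=9)
  R: turn right, now facing East
  F2: move forward 2, now at (row=6, col=11)
  F4: move forward 0/4 (blocked), now at (row=6, col=11)
Final: (row=6, col=11), facing East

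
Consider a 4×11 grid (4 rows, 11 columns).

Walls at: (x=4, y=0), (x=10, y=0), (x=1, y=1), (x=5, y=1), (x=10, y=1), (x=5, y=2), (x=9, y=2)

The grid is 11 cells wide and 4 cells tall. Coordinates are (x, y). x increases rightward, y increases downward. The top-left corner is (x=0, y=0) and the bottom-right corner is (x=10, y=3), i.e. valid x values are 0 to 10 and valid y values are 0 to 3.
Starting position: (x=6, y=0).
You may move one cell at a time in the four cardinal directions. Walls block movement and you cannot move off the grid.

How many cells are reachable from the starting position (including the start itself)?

BFS flood-fill from (x=6, y=0):
  Distance 0: (x=6, y=0)
  Distance 1: (x=5, y=0), (x=7, y=0), (x=6, y=1)
  Distance 2: (x=8, y=0), (x=7, y=1), (x=6, y=2)
  Distance 3: (x=9, y=0), (x=8, y=1), (x=7, y=2), (x=6, y=3)
  Distance 4: (x=9, y=1), (x=8, y=2), (x=5, y=3), (x=7, y=3)
  Distance 5: (x=4, y=3), (x=8, y=3)
  Distance 6: (x=4, y=2), (x=3, y=3), (x=9, y=3)
  Distance 7: (x=4, y=1), (x=3, y=2), (x=2, y=3), (x=10, y=3)
  Distance 8: (x=3, y=1), (x=2, y=2), (x=10, y=2), (x=1, y=3)
  Distance 9: (x=3, y=0), (x=2, y=1), (x=1, y=2), (x=0, y=3)
  Distance 10: (x=2, y=0), (x=0, y=2)
  Distance 11: (x=1, y=0), (x=0, y=1)
  Distance 12: (x=0, y=0)
Total reachable: 37 (grid has 37 open cells total)

Answer: Reachable cells: 37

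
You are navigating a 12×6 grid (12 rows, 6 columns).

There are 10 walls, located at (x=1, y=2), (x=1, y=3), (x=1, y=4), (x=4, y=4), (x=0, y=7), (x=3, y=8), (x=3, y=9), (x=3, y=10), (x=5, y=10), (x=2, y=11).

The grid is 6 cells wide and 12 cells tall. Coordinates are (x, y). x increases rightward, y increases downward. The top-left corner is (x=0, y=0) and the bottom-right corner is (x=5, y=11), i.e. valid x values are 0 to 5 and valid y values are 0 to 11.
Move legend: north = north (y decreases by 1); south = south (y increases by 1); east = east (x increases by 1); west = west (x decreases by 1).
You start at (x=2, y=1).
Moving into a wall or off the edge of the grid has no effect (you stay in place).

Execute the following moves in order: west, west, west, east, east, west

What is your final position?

Answer: Final position: (x=1, y=1)

Derivation:
Start: (x=2, y=1)
  west (west): (x=2, y=1) -> (x=1, y=1)
  west (west): (x=1, y=1) -> (x=0, y=1)
  west (west): blocked, stay at (x=0, y=1)
  east (east): (x=0, y=1) -> (x=1, y=1)
  east (east): (x=1, y=1) -> (x=2, y=1)
  west (west): (x=2, y=1) -> (x=1, y=1)
Final: (x=1, y=1)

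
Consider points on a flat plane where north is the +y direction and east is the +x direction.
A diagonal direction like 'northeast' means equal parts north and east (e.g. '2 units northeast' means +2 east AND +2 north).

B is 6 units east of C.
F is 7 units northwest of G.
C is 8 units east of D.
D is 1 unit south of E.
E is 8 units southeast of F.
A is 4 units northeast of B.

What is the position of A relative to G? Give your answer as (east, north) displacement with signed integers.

Place G at the origin (east=0, north=0).
  F is 7 units northwest of G: delta (east=-7, north=+7); F at (east=-7, north=7).
  E is 8 units southeast of F: delta (east=+8, north=-8); E at (east=1, north=-1).
  D is 1 unit south of E: delta (east=+0, north=-1); D at (east=1, north=-2).
  C is 8 units east of D: delta (east=+8, north=+0); C at (east=9, north=-2).
  B is 6 units east of C: delta (east=+6, north=+0); B at (east=15, north=-2).
  A is 4 units northeast of B: delta (east=+4, north=+4); A at (east=19, north=2).
Therefore A relative to G: (east=19, north=2).

Answer: A is at (east=19, north=2) relative to G.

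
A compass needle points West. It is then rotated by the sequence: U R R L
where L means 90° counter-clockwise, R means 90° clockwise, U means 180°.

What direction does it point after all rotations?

Answer: Final heading: South

Derivation:
Start: West
  U (U-turn (180°)) -> East
  R (right (90° clockwise)) -> South
  R (right (90° clockwise)) -> West
  L (left (90° counter-clockwise)) -> South
Final: South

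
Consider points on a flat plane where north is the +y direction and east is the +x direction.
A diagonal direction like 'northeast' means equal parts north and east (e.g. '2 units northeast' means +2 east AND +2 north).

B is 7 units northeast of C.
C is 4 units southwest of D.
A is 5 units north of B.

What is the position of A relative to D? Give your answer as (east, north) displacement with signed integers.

Answer: A is at (east=3, north=8) relative to D.

Derivation:
Place D at the origin (east=0, north=0).
  C is 4 units southwest of D: delta (east=-4, north=-4); C at (east=-4, north=-4).
  B is 7 units northeast of C: delta (east=+7, north=+7); B at (east=3, north=3).
  A is 5 units north of B: delta (east=+0, north=+5); A at (east=3, north=8).
Therefore A relative to D: (east=3, north=8).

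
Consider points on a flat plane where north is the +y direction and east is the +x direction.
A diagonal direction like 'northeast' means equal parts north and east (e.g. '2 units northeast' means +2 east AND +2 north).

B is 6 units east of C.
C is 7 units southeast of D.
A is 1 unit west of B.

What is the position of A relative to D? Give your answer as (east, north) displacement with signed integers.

Place D at the origin (east=0, north=0).
  C is 7 units southeast of D: delta (east=+7, north=-7); C at (east=7, north=-7).
  B is 6 units east of C: delta (east=+6, north=+0); B at (east=13, north=-7).
  A is 1 unit west of B: delta (east=-1, north=+0); A at (east=12, north=-7).
Therefore A relative to D: (east=12, north=-7).

Answer: A is at (east=12, north=-7) relative to D.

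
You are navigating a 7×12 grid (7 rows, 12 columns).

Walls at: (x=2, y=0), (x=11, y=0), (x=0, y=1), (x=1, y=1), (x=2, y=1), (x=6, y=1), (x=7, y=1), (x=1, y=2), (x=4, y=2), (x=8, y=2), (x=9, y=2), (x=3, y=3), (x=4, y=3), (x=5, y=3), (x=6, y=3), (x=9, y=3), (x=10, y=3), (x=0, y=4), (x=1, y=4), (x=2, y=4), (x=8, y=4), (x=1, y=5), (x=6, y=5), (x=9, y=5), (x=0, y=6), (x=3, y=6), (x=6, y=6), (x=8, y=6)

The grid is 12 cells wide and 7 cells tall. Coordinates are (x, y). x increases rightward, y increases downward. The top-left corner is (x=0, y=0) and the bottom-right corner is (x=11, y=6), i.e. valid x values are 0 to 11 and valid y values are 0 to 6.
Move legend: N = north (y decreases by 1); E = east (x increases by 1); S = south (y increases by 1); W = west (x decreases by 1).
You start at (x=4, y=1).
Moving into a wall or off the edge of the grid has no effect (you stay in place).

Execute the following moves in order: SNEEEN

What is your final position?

Start: (x=4, y=1)
  S (south): blocked, stay at (x=4, y=1)
  N (north): (x=4, y=1) -> (x=4, y=0)
  E (east): (x=4, y=0) -> (x=5, y=0)
  E (east): (x=5, y=0) -> (x=6, y=0)
  E (east): (x=6, y=0) -> (x=7, y=0)
  N (north): blocked, stay at (x=7, y=0)
Final: (x=7, y=0)

Answer: Final position: (x=7, y=0)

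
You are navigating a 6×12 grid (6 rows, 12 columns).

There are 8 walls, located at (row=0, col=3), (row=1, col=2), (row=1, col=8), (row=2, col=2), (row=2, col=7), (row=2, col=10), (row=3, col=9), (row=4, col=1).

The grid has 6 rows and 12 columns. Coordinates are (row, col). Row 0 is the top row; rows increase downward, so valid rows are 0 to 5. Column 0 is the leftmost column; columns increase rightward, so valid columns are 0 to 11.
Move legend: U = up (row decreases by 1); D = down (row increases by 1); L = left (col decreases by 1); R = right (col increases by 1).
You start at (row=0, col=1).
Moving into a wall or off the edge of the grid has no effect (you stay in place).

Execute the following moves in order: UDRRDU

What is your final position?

Start: (row=0, col=1)
  U (up): blocked, stay at (row=0, col=1)
  D (down): (row=0, col=1) -> (row=1, col=1)
  R (right): blocked, stay at (row=1, col=1)
  R (right): blocked, stay at (row=1, col=1)
  D (down): (row=1, col=1) -> (row=2, col=1)
  U (up): (row=2, col=1) -> (row=1, col=1)
Final: (row=1, col=1)

Answer: Final position: (row=1, col=1)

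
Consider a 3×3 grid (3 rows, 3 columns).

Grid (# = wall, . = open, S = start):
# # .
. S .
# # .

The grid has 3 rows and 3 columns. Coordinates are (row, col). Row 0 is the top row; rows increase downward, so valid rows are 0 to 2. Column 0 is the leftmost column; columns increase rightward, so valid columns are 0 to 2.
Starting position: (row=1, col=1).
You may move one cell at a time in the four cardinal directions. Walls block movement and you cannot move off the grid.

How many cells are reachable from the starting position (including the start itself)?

BFS flood-fill from (row=1, col=1):
  Distance 0: (row=1, col=1)
  Distance 1: (row=1, col=0), (row=1, col=2)
  Distance 2: (row=0, col=2), (row=2, col=2)
Total reachable: 5 (grid has 5 open cells total)

Answer: Reachable cells: 5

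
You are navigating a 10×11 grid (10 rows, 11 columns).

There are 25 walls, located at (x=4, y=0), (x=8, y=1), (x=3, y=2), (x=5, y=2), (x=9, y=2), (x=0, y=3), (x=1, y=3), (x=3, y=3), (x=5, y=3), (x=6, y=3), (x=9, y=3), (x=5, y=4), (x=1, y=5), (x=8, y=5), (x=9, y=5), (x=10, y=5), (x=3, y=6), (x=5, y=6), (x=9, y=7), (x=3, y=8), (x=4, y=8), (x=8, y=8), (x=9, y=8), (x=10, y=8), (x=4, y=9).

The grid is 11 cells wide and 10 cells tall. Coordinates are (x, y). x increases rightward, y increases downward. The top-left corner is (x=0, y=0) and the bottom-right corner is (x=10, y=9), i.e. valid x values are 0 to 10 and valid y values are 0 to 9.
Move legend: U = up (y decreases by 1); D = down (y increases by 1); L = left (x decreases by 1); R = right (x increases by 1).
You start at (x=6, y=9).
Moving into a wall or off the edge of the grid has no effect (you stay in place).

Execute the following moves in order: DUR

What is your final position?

Start: (x=6, y=9)
  D (down): blocked, stay at (x=6, y=9)
  U (up): (x=6, y=9) -> (x=6, y=8)
  R (right): (x=6, y=8) -> (x=7, y=8)
Final: (x=7, y=8)

Answer: Final position: (x=7, y=8)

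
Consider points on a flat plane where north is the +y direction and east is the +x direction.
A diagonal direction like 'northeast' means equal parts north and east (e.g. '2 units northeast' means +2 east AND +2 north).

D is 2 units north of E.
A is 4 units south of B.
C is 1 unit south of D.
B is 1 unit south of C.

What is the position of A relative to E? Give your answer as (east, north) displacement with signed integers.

Answer: A is at (east=0, north=-4) relative to E.

Derivation:
Place E at the origin (east=0, north=0).
  D is 2 units north of E: delta (east=+0, north=+2); D at (east=0, north=2).
  C is 1 unit south of D: delta (east=+0, north=-1); C at (east=0, north=1).
  B is 1 unit south of C: delta (east=+0, north=-1); B at (east=0, north=0).
  A is 4 units south of B: delta (east=+0, north=-4); A at (east=0, north=-4).
Therefore A relative to E: (east=0, north=-4).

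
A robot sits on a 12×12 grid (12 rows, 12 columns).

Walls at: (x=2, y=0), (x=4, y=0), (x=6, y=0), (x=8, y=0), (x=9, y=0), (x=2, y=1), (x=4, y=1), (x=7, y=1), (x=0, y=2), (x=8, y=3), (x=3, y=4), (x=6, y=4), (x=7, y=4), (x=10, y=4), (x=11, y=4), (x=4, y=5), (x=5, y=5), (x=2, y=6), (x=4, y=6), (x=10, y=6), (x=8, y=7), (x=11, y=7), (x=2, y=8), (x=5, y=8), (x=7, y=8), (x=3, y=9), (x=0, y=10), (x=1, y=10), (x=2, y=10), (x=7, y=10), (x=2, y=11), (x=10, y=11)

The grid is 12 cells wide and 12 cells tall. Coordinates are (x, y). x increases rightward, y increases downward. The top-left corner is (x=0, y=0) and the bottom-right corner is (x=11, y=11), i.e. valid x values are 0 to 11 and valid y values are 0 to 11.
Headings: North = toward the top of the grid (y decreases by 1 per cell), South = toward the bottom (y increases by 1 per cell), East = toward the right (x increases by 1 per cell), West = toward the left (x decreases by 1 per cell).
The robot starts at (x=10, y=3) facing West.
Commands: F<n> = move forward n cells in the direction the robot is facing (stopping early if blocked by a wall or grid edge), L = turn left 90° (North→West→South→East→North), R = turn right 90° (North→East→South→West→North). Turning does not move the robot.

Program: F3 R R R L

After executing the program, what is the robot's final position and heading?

Start: (x=10, y=3), facing West
  F3: move forward 1/3 (blocked), now at (x=9, y=3)
  R: turn right, now facing North
  R: turn right, now facing East
  R: turn right, now facing South
  L: turn left, now facing East
Final: (x=9, y=3), facing East

Answer: Final position: (x=9, y=3), facing East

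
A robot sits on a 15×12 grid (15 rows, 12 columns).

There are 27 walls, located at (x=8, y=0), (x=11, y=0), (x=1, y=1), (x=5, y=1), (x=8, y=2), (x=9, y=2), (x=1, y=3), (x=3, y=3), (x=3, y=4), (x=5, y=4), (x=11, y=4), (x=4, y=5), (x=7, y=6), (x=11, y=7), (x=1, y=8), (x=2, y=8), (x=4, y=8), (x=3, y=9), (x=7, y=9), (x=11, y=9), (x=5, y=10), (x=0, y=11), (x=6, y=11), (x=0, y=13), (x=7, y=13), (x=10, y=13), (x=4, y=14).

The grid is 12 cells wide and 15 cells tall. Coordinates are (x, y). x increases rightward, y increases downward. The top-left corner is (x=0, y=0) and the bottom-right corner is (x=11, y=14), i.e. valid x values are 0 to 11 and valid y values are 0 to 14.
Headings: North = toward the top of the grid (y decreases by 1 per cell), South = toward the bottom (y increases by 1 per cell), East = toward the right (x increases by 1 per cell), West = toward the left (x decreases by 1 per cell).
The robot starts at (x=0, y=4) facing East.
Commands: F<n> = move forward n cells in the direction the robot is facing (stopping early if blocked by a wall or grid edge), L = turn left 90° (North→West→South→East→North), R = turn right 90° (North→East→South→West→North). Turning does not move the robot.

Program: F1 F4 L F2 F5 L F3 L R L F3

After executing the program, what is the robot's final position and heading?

Start: (x=0, y=4), facing East
  F1: move forward 1, now at (x=1, y=4)
  F4: move forward 1/4 (blocked), now at (x=2, y=4)
  L: turn left, now facing North
  F2: move forward 2, now at (x=2, y=2)
  F5: move forward 2/5 (blocked), now at (x=2, y=0)
  L: turn left, now facing West
  F3: move forward 2/3 (blocked), now at (x=0, y=0)
  L: turn left, now facing South
  R: turn right, now facing West
  L: turn left, now facing South
  F3: move forward 3, now at (x=0, y=3)
Final: (x=0, y=3), facing South

Answer: Final position: (x=0, y=3), facing South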